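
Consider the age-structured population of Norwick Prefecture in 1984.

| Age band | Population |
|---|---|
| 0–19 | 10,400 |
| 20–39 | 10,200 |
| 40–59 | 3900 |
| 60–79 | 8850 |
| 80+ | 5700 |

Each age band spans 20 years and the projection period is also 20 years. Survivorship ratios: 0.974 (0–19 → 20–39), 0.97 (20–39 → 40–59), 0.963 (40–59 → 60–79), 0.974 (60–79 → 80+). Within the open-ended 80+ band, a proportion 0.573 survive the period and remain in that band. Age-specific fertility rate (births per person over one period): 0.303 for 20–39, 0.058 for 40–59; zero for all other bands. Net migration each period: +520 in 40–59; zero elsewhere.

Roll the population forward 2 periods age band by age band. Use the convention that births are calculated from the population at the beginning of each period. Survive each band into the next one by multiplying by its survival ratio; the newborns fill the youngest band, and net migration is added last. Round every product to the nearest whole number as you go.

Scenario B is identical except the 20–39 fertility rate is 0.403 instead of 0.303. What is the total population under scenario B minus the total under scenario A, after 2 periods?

2006

[period 1]
Births: 10200 × 0.303 = 3091  |  3900 × 0.058 = 226 — total 3317
20–39: 10400 × 0.974 = 10130
40–59: 10200 × 0.97 = 9894
60–79: 3900 × 0.963 = 3756
80+: 8850 × 0.974 + 5700 × 0.573 = 8620 + 3266 = 11886
Net migration: 40–59 + 520 → 10414
→ [3317, 10130, 10414, 3756, 11886]
[period 2]
Births: 10130 × 0.303 = 3069  |  10414 × 0.058 = 604 — total 3673
20–39: 3317 × 0.974 = 3231
40–59: 10130 × 0.97 = 9826
60–79: 10414 × 0.963 = 10029
80+: 3756 × 0.974 + 11886 × 0.573 = 3658 + 6811 = 10469
Net migration: 40–59 + 520 → 10346
→ [3673, 3231, 10346, 10029, 10469]
Scenario A total after 2 periods: 37748
Scenario B projection —
[period 1]
Births: 10200 × 0.403 = 4111  |  3900 × 0.058 = 226 — total 4337
20–39: 10400 × 0.974 = 10130
40–59: 10200 × 0.97 = 9894
60–79: 3900 × 0.963 = 3756
80+: 8850 × 0.974 + 5700 × 0.573 = 8620 + 3266 = 11886
Net migration: 40–59 + 520 → 10414
→ [4337, 10130, 10414, 3756, 11886]
[period 2]
Births: 10130 × 0.403 = 4082  |  10414 × 0.058 = 604 — total 4686
20–39: 4337 × 0.974 = 4224
40–59: 10130 × 0.97 = 9826
60–79: 10414 × 0.963 = 10029
80+: 3756 × 0.974 + 11886 × 0.573 = 3658 + 6811 = 10469
Net migration: 40–59 + 520 → 10346
→ [4686, 4224, 10346, 10029, 10469]
Scenario B total after 2 periods: 39754
Difference B − A = 39754 − 37748 = 2006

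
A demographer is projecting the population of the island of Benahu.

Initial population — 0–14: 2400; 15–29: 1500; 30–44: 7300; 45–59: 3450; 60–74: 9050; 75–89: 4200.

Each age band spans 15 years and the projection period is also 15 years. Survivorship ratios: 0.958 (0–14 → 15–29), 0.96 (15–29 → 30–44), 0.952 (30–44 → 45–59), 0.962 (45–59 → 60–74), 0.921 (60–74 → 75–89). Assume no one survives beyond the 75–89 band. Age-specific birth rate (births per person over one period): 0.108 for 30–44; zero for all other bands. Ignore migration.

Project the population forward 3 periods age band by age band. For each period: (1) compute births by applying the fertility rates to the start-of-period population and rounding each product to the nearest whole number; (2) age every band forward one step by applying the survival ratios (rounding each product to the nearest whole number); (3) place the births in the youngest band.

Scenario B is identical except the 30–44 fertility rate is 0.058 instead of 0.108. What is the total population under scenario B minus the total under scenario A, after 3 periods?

-515

— Period 1 —
Births: 7300 × 0.108 = 788
15–29: 2400 × 0.958 = 2299
30–44: 1500 × 0.96 = 1440
45–59: 7300 × 0.952 = 6950
60–74: 3450 × 0.962 = 3319
75–89: 9050 × 0.921 = 8335
Population now: 0–14=788, 15–29=2299, 30–44=1440, 45–59=6950, 60–74=3319, 75–89=8335
— Period 2 —
Births: 1440 × 0.108 = 156
15–29: 788 × 0.958 = 755
30–44: 2299 × 0.96 = 2207
45–59: 1440 × 0.952 = 1371
60–74: 6950 × 0.962 = 6686
75–89: 3319 × 0.921 = 3057
Population now: 0–14=156, 15–29=755, 30–44=2207, 45–59=1371, 60–74=6686, 75–89=3057
— Period 3 —
Births: 2207 × 0.108 = 238
15–29: 156 × 0.958 = 149
30–44: 755 × 0.96 = 725
45–59: 2207 × 0.952 = 2101
60–74: 1371 × 0.962 = 1319
75–89: 6686 × 0.921 = 6158
Population now: 0–14=238, 15–29=149, 30–44=725, 45–59=2101, 60–74=1319, 75–89=6158
Scenario A total after 3 periods: 10690
Scenario B projection —
— Period 1 —
Births: 7300 × 0.058 = 423
15–29: 2400 × 0.958 = 2299
30–44: 1500 × 0.96 = 1440
45–59: 7300 × 0.952 = 6950
60–74: 3450 × 0.962 = 3319
75–89: 9050 × 0.921 = 8335
Population now: 0–14=423, 15–29=2299, 30–44=1440, 45–59=6950, 60–74=3319, 75–89=8335
— Period 2 —
Births: 1440 × 0.058 = 84
15–29: 423 × 0.958 = 405
30–44: 2299 × 0.96 = 2207
45–59: 1440 × 0.952 = 1371
60–74: 6950 × 0.962 = 6686
75–89: 3319 × 0.921 = 3057
Population now: 0–14=84, 15–29=405, 30–44=2207, 45–59=1371, 60–74=6686, 75–89=3057
— Period 3 —
Births: 2207 × 0.058 = 128
15–29: 84 × 0.958 = 80
30–44: 405 × 0.96 = 389
45–59: 2207 × 0.952 = 2101
60–74: 1371 × 0.962 = 1319
75–89: 6686 × 0.921 = 6158
Population now: 0–14=128, 15–29=80, 30–44=389, 45–59=2101, 60–74=1319, 75–89=6158
Scenario B total after 3 periods: 10175
Difference B − A = 10175 − 10690 = -515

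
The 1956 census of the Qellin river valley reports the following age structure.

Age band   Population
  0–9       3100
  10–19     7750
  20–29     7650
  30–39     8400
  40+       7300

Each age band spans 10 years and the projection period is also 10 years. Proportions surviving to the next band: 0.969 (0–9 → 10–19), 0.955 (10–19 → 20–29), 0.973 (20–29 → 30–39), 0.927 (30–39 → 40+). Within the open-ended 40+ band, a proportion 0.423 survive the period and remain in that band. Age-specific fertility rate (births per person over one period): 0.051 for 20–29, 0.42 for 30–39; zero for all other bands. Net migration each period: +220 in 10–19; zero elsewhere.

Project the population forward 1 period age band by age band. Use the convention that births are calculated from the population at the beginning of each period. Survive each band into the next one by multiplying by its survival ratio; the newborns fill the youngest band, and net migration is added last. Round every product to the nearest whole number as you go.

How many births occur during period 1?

3918

(Groups numbered youngest = 1 to oldest = 5.)
Period 1:
Births: 7650 × 0.051 = 390, 8400 × 0.42 = 3528 ⇒ total 3918
Group 2: 3100 × 0.969 = 3004
Group 3: 7750 × 0.955 = 7401
Group 4: 7650 × 0.973 = 7443
Group 5: 8400 × 0.927 + 7300 × 0.423 = 7787 + 3088 = 10875
Net migration: Group 2 + 220 → 3224
Population now: 0–9=3918, 10–19=3224, 20–29=7401, 30–39=7443, 40+=10875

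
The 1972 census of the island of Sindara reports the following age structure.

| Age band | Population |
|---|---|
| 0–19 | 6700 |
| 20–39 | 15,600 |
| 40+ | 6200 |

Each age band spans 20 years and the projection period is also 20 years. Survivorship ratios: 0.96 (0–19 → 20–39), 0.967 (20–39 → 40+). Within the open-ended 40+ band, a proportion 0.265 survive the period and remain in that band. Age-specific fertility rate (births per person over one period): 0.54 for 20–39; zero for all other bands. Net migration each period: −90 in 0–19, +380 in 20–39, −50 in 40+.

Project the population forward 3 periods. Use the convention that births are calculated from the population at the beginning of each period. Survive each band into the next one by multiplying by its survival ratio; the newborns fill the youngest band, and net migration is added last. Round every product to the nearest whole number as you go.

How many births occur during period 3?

4526

After projecting period 1:
Births: 15600 * 0.54 = 8424
20–39: 6700 * 0.96 = 6432
40+: 15600 * 0.967 + 6200 * 0.265 = 15085 + 1643 = 16728
Net migration: 0–19 − 90 → 8334; 20–39 + 380 → 6812; 40+ − 50 → 16678
End of period: [8334, 6812, 16678]
After projecting period 2:
Births: 6812 * 0.54 = 3678
20–39: 8334 * 0.96 = 8001
40+: 6812 * 0.967 + 16678 * 0.265 = 6587 + 4420 = 11007
Net migration: 0–19 − 90 → 3588; 20–39 + 380 → 8381; 40+ − 50 → 10957
End of period: [3588, 8381, 10957]
After projecting period 3:
Births: 8381 * 0.54 = 4526
20–39: 3588 * 0.96 = 3444
40+: 8381 * 0.967 + 10957 * 0.265 = 8104 + 2904 = 11008
Net migration: 0–19 − 90 → 4436; 20–39 + 380 → 3824; 40+ − 50 → 10958
End of period: [4436, 3824, 10958]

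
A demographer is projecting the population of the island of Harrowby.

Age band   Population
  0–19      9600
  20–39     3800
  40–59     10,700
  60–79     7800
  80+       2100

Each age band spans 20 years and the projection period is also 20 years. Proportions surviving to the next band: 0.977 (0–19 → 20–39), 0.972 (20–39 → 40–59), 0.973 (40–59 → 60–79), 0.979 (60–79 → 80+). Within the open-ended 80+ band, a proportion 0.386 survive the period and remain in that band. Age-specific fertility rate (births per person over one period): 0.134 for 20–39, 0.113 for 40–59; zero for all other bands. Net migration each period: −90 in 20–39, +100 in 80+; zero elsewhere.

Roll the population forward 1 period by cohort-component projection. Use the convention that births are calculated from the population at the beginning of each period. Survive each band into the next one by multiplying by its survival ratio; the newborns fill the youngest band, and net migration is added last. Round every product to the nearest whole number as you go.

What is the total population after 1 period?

33659

Let group 1 be 0–19 through group 5 = 80+.
[period 1]
Births: 3800 × 0.134 = 509 ; 10700 × 0.113 = 1209 — total 1718
Group 2: 9600 × 0.977 = 9379
Group 3: 3800 × 0.972 = 3694
Group 4: 10700 × 0.973 = 10411
Group 5: 7800 × 0.979 + 2100 × 0.386 = 7636 + 811 = 8447
Net migration: Group 2 − 90 → 9289; Group 5 + 100 → 8547
Population now: 0–19=1718, 20–39=9289, 40–59=3694, 60–79=10411, 80+=8547
Total after period 1: 1718 + 9289 + 3694 + 10411 + 8547 = 33659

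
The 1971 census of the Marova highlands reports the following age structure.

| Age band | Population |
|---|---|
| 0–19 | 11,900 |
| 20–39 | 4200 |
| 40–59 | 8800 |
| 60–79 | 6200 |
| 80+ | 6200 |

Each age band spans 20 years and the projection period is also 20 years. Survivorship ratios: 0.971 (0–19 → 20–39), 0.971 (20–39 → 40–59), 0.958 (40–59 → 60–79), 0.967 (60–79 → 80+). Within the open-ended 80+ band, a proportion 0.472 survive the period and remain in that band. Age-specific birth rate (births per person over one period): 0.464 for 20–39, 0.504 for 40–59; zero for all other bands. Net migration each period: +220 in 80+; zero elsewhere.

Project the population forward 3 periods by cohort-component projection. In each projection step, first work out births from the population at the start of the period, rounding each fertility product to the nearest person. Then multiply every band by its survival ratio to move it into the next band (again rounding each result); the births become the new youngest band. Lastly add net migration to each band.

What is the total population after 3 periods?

Let group 1 be 0–19 through group 5 = 80+.
Period 1:
Births: 4200 × 0.464 = 1949 ; 8800 × 0.504 = 4435 → 6384
Group 2: 11900 × 0.971 = 11555
Group 3: 4200 × 0.971 = 4078
Group 4: 8800 × 0.958 = 8430
Group 5: 6200 × 0.967 + 6200 × 0.472 = 5995 + 2926 = 8921
Net migration: Group 5 + 220 → 9141
End of period: [6384, 11555, 4078, 8430, 9141]
Period 2:
Births: 11555 × 0.464 = 5362 ; 4078 × 0.504 = 2055 → 7417
Group 2: 6384 × 0.971 = 6199
Group 3: 11555 × 0.971 = 11220
Group 4: 4078 × 0.958 = 3907
Group 5: 8430 × 0.967 + 9141 × 0.472 = 8152 + 4315 = 12467
Net migration: Group 5 + 220 → 12687
End of period: [7417, 6199, 11220, 3907, 12687]
Period 3:
Births: 6199 × 0.464 = 2876 ; 11220 × 0.504 = 5655 → 8531
Group 2: 7417 × 0.971 = 7202
Group 3: 6199 × 0.971 = 6019
Group 4: 11220 × 0.958 = 10749
Group 5: 3907 × 0.967 + 12687 × 0.472 = 3778 + 5988 = 9766
Net migration: Group 5 + 220 → 9986
End of period: [8531, 7202, 6019, 10749, 9986]
Total after period 3: 8531 + 7202 + 6019 + 10749 + 9986 = 42487

42487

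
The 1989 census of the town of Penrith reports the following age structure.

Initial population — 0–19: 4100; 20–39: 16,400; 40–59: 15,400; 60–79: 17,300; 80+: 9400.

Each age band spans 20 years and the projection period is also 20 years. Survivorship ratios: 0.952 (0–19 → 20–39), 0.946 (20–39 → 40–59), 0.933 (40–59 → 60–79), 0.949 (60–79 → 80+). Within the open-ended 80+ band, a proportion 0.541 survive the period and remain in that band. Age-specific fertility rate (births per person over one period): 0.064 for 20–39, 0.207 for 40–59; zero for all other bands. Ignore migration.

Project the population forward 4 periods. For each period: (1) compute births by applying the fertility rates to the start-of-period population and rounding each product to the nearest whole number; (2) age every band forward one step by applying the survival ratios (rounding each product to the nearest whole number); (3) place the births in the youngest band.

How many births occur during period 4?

After projecting period 1:
Births: 16400 * 0.064 = 1050 ; 15400 * 0.207 = 3188 → total 4238
20–39: 4100 * 0.952 = 3903
40–59: 16400 * 0.946 = 15514
60–79: 15400 * 0.933 = 14368
80+: 17300 * 0.949 + 9400 * 0.541 = 16418 + 5085 = 21503
End of period: [4238, 3903, 15514, 14368, 21503]
After projecting period 2:
Births: 3903 * 0.064 = 250 ; 15514 * 0.207 = 3211 → total 3461
20–39: 4238 * 0.952 = 4035
40–59: 3903 * 0.946 = 3692
60–79: 15514 * 0.933 = 14475
80+: 14368 * 0.949 + 21503 * 0.541 = 13635 + 11633 = 25268
End of period: [3461, 4035, 3692, 14475, 25268]
After projecting period 3:
Births: 4035 * 0.064 = 258 ; 3692 * 0.207 = 764 → total 1022
20–39: 3461 * 0.952 = 3295
40–59: 4035 * 0.946 = 3817
60–79: 3692 * 0.933 = 3445
80+: 14475 * 0.949 + 25268 * 0.541 = 13737 + 13670 = 27407
End of period: [1022, 3295, 3817, 3445, 27407]
After projecting period 4:
Births: 3295 * 0.064 = 211 ; 3817 * 0.207 = 790 → total 1001
20–39: 1022 * 0.952 = 973
40–59: 3295 * 0.946 = 3117
60–79: 3817 * 0.933 = 3561
80+: 3445 * 0.949 + 27407 * 0.541 = 3269 + 14827 = 18096
End of period: [1001, 973, 3117, 3561, 18096]

1001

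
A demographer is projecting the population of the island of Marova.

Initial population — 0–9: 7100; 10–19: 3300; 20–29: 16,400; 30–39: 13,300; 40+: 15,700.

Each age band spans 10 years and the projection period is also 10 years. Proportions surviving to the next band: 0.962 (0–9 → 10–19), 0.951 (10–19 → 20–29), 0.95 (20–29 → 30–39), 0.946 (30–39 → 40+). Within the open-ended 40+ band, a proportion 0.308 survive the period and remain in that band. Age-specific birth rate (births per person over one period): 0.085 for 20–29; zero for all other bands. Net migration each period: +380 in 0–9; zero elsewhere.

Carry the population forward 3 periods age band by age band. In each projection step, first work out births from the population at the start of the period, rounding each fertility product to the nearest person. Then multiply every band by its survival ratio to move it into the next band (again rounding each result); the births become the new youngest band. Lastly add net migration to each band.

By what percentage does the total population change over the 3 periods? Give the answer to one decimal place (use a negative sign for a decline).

-67.1

Let band 1 be 0–9 through band 5 = 40+.
[period 1]
Births: 16400 * 0.085 = 1394
Band 2: 7100 * 0.962 = 6830
Band 3: 3300 * 0.951 = 3138
Band 4: 16400 * 0.95 = 15580
Band 5: 13300 * 0.946 + 15700 * 0.308 = 12582 + 4836 = 17418
Net migration: Band 1 + 380 → 1774
Population now: 0–9=1774, 10–19=6830, 20–29=3138, 30–39=15580, 40+=17418
[period 2]
Births: 3138 * 0.085 = 267
Band 2: 1774 * 0.962 = 1707
Band 3: 6830 * 0.951 = 6495
Band 4: 3138 * 0.95 = 2981
Band 5: 15580 * 0.946 + 17418 * 0.308 = 14739 + 5365 = 20104
Net migration: Band 1 + 380 → 647
Population now: 0–9=647, 10–19=1707, 20–29=6495, 30–39=2981, 40+=20104
[period 3]
Births: 6495 * 0.085 = 552
Band 2: 647 * 0.962 = 622
Band 3: 1707 * 0.951 = 1623
Band 4: 6495 * 0.95 = 6170
Band 5: 2981 * 0.946 + 20104 * 0.308 = 2820 + 6192 = 9012
Net migration: Band 1 + 380 → 932
Population now: 0–9=932, 10–19=622, 20–29=1623, 30–39=6170, 40+=9012
Total: 55800 → 18359; change = -37441; percentage change = -67.1%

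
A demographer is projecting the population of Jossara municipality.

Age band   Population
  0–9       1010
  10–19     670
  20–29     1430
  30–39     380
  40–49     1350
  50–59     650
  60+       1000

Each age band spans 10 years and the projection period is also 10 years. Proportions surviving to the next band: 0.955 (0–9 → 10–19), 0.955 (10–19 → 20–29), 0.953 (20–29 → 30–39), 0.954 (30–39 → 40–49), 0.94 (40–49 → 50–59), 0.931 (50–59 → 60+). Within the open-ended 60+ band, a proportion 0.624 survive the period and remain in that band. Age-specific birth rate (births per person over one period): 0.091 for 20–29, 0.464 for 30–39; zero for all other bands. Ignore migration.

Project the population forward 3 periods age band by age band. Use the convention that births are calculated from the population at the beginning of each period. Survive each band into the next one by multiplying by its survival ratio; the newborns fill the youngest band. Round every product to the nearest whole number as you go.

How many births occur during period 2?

690

Let group 1 be 0–9 through group 7 = 60+.
After projecting period 1:
Births: 1430 × 0.091 = 130  |  380 × 0.464 = 176 ⇒ total 306
Group 2: 1010 × 0.955 = 965
Group 3: 670 × 0.955 = 640
Group 4: 1430 × 0.953 = 1363
Group 5: 380 × 0.954 = 363
Group 6: 1350 × 0.94 = 1269
Group 7: 650 × 0.931 + 1000 × 0.624 = 605 + 624 = 1229
Giving 306 / 965 / 640 / 1363 / 363 / 1269 / 1229.
After projecting period 2:
Births: 640 × 0.091 = 58  |  1363 × 0.464 = 632 ⇒ total 690
Group 2: 306 × 0.955 = 292
Group 3: 965 × 0.955 = 922
Group 4: 640 × 0.953 = 610
Group 5: 1363 × 0.954 = 1300
Group 6: 363 × 0.94 = 341
Group 7: 1269 × 0.931 + 1229 × 0.624 = 1181 + 767 = 1948
Giving 690 / 292 / 922 / 610 / 1300 / 341 / 1948.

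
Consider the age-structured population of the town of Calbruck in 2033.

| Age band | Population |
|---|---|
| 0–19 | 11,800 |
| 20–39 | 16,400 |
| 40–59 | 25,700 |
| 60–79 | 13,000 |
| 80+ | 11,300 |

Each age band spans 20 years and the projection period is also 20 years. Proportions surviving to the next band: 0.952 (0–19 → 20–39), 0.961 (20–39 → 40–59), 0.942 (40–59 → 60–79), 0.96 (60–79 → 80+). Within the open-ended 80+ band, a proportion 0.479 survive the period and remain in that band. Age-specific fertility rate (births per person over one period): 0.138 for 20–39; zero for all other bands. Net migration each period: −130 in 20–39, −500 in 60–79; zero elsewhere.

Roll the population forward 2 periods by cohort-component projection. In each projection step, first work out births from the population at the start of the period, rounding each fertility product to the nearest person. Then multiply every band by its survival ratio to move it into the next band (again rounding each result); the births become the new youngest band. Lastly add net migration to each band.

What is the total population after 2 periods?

59905

Period 1:
Births: 16400 × 0.138 = 2263
20–39: 11800 × 0.952 = 11234
40–59: 16400 × 0.961 = 15760
60–79: 25700 × 0.942 = 24209
80+: 13000 × 0.96 + 11300 × 0.479 = 12480 + 5413 = 17893
Net migration: 20–39 − 130 → 11104; 60–79 − 500 → 23709
→ [2263, 11104, 15760, 23709, 17893]
Period 2:
Births: 11104 × 0.138 = 1532
20–39: 2263 × 0.952 = 2154
40–59: 11104 × 0.961 = 10671
60–79: 15760 × 0.942 = 14846
80+: 23709 × 0.96 + 17893 × 0.479 = 22761 + 8571 = 31332
Net migration: 20–39 − 130 → 2024; 60–79 − 500 → 14346
→ [1532, 2024, 10671, 14346, 31332]
Total after period 2: 1532 + 2024 + 10671 + 14346 + 31332 = 59905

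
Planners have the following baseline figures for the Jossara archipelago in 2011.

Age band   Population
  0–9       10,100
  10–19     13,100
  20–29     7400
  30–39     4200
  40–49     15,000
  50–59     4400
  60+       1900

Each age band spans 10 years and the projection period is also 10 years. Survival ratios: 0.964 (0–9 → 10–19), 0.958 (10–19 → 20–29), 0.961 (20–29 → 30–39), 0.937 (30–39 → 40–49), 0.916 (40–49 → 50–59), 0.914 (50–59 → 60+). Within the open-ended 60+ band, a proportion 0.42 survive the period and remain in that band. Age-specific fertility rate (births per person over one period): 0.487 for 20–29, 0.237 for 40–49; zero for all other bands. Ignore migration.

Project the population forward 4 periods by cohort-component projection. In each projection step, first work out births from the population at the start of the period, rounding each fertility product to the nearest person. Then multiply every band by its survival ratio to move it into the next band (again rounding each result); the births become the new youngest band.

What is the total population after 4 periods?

[period 1]
Births: 7400 × 0.487 = 3604, 15000 × 0.237 = 3555 ⇒ total 7159
10–19: 10100 × 0.964 = 9736
20–29: 13100 × 0.958 = 12550
30–39: 7400 × 0.961 = 7111
40–49: 4200 × 0.937 = 3935
50–59: 15000 × 0.916 = 13740
60+: 4400 × 0.914 + 1900 × 0.42 = 4022 + 798 = 4820
End of period: [7159, 9736, 12550, 7111, 3935, 13740, 4820]
[period 2]
Births: 12550 × 0.487 = 6112, 3935 × 0.237 = 933 ⇒ total 7045
10–19: 7159 × 0.964 = 6901
20–29: 9736 × 0.958 = 9327
30–39: 12550 × 0.961 = 12061
40–49: 7111 × 0.937 = 6663
50–59: 3935 × 0.916 = 3604
60+: 13740 × 0.914 + 4820 × 0.42 = 12558 + 2024 = 14582
End of period: [7045, 6901, 9327, 12061, 6663, 3604, 14582]
[period 3]
Births: 9327 × 0.487 = 4542, 6663 × 0.237 = 1579 ⇒ total 6121
10–19: 7045 × 0.964 = 6791
20–29: 6901 × 0.958 = 6611
30–39: 9327 × 0.961 = 8963
40–49: 12061 × 0.937 = 11301
50–59: 6663 × 0.916 = 6103
60+: 3604 × 0.914 + 14582 × 0.42 = 3294 + 6124 = 9418
End of period: [6121, 6791, 6611, 8963, 11301, 6103, 9418]
[period 4]
Births: 6611 × 0.487 = 3220, 11301 × 0.237 = 2678 ⇒ total 5898
10–19: 6121 × 0.964 = 5901
20–29: 6791 × 0.958 = 6506
30–39: 6611 × 0.961 = 6353
40–49: 8963 × 0.937 = 8398
50–59: 11301 × 0.916 = 10352
60+: 6103 × 0.914 + 9418 × 0.42 = 5578 + 3956 = 9534
End of period: [5898, 5901, 6506, 6353, 8398, 10352, 9534]
Total after period 4: 5898 + 5901 + 6506 + 6353 + 8398 + 10352 + 9534 = 52942

52942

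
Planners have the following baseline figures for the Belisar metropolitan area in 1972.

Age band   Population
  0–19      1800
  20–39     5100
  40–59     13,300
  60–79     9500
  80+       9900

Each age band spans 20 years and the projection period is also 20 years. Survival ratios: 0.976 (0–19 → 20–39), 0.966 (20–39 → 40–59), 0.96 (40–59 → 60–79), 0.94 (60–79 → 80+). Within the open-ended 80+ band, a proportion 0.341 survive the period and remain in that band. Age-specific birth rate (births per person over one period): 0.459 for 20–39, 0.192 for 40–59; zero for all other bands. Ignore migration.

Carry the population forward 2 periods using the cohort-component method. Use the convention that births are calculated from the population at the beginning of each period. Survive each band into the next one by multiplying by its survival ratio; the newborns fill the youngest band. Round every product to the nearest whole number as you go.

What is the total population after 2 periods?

[period 1]
Births: 5100 × 0.459 = 2341 ; 13300 × 0.192 = 2554 → total 4895
20–39: 1800 × 0.976 = 1757
40–59: 5100 × 0.966 = 4927
60–79: 13300 × 0.96 = 12768
80+: 9500 × 0.94 + 9900 × 0.341 = 8930 + 3376 = 12306
End of period: [4895, 1757, 4927, 12768, 12306]
[period 2]
Births: 1757 × 0.459 = 806 ; 4927 × 0.192 = 946 → total 1752
20–39: 4895 × 0.976 = 4778
40–59: 1757 × 0.966 = 1697
60–79: 4927 × 0.96 = 4730
80+: 12768 × 0.94 + 12306 × 0.341 = 12002 + 4196 = 16198
End of period: [1752, 4778, 1697, 4730, 16198]
Total after period 2: 1752 + 4778 + 1697 + 4730 + 16198 = 29155

29155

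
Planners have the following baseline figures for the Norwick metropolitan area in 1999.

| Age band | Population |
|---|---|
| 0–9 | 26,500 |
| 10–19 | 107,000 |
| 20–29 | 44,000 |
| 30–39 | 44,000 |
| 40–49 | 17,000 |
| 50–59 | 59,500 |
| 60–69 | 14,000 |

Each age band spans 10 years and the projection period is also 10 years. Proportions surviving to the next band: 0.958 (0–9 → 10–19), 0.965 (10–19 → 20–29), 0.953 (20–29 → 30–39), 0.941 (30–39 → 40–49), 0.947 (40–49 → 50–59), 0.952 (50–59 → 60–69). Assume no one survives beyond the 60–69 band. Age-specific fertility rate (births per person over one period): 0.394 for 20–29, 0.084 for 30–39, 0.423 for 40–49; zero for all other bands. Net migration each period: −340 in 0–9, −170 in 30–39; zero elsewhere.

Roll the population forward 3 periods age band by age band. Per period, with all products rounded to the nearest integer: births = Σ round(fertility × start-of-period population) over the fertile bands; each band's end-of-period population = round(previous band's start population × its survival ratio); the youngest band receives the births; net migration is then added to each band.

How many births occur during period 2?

Period 1.
Births: 44000 * 0.394 = 17336, 44000 * 0.084 = 3696, 17000 * 0.423 = 7191 → total 28223
10–19: 26500 * 0.958 = 25387
20–29: 107000 * 0.965 = 103255
30–39: 44000 * 0.953 = 41932
40–49: 44000 * 0.941 = 41404
50–59: 17000 * 0.947 = 16099
60–69: 59500 * 0.952 = 56644
Net migration: 0–9 − 340 → 27883; 30–39 − 170 → 41762
End of period: [27883, 25387, 103255, 41762, 41404, 16099, 56644]
Period 2.
Births: 103255 * 0.394 = 40682, 41762 * 0.084 = 3508, 41404 * 0.423 = 17514 → total 61704
10–19: 27883 * 0.958 = 26712
20–29: 25387 * 0.965 = 24498
30–39: 103255 * 0.953 = 98402
40–49: 41762 * 0.941 = 39298
50–59: 41404 * 0.947 = 39210
60–69: 16099 * 0.952 = 15326
Net migration: 0–9 − 340 → 61364; 30–39 − 170 → 98232
End of period: [61364, 26712, 24498, 98232, 39298, 39210, 15326]

61704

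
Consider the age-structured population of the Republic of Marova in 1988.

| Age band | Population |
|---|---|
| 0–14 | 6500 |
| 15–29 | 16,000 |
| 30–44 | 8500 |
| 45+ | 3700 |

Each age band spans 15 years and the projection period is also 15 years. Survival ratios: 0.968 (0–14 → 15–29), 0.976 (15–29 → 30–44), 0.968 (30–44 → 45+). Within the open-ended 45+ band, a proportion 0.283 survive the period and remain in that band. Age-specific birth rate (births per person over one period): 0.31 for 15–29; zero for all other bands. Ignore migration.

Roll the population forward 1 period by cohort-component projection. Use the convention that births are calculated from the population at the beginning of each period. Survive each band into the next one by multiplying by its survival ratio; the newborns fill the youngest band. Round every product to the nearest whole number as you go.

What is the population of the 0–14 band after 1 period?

4960

(Groups numbered youngest = 1 to oldest = 4.)
Period 1:
Births: 16000 * 0.31 = 4960
Group 2: 6500 * 0.968 = 6292
Group 3: 16000 * 0.976 = 15616
Group 4: 8500 * 0.968 + 3700 * 0.283 = 8228 + 1047 = 9275
→ [4960, 6292, 15616, 9275]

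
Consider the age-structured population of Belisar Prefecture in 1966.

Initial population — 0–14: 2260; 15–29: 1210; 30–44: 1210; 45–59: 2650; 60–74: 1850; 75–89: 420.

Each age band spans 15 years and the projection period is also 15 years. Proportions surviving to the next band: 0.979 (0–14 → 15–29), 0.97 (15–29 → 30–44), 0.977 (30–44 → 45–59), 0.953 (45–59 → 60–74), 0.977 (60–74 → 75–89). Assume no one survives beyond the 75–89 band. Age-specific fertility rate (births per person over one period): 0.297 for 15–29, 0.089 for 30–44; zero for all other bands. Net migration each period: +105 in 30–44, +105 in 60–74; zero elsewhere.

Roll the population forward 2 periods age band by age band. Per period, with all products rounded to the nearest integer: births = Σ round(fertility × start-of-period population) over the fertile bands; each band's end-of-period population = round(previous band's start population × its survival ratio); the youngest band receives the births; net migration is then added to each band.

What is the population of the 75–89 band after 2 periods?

2570

[period 1]
Births: 1210 × 0.297 = 359 ; 1210 × 0.089 = 108 → total 467
15–29: 2260 × 0.979 = 2213
30–44: 1210 × 0.97 = 1174
45–59: 1210 × 0.977 = 1182
60–74: 2650 × 0.953 = 2525
75–89: 1850 × 0.977 = 1807
Net migration: 30–44 + 105 → 1279; 60–74 + 105 → 2630
End of period: [467, 2213, 1279, 1182, 2630, 1807]
[period 2]
Births: 2213 × 0.297 = 657 ; 1279 × 0.089 = 114 → total 771
15–29: 467 × 0.979 = 457
30–44: 2213 × 0.97 = 2147
45–59: 1279 × 0.977 = 1250
60–74: 1182 × 0.953 = 1126
75–89: 2630 × 0.977 = 2570
Net migration: 30–44 + 105 → 2252; 60–74 + 105 → 1231
End of period: [771, 457, 2252, 1250, 1231, 2570]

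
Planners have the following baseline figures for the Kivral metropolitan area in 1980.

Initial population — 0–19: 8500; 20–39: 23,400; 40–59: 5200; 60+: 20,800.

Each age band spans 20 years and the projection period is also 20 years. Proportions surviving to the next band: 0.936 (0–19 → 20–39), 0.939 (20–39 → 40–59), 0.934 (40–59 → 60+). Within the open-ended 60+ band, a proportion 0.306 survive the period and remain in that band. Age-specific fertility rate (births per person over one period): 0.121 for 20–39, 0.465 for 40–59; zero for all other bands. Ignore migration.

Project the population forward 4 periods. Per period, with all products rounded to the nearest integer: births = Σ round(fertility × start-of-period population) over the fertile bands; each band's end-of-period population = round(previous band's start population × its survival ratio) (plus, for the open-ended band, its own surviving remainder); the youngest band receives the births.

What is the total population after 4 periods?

— Period 1 —
Births: 23400 × 0.121 = 2831, 5200 × 0.465 = 2418 — total 5249
20–39: 8500 × 0.936 = 7956
40–59: 23400 × 0.939 = 21973
60+: 5200 × 0.934 + 20800 × 0.306 = 4857 + 6365 = 11222
Population now: 0–19=5249, 20–39=7956, 40–59=21973, 60+=11222
— Period 2 —
Births: 7956 × 0.121 = 963, 21973 × 0.465 = 10217 — total 11180
20–39: 5249 × 0.936 = 4913
40–59: 7956 × 0.939 = 7471
60+: 21973 × 0.934 + 11222 × 0.306 = 20523 + 3434 = 23957
Population now: 0–19=11180, 20–39=4913, 40–59=7471, 60+=23957
— Period 3 —
Births: 4913 × 0.121 = 594, 7471 × 0.465 = 3474 — total 4068
20–39: 11180 × 0.936 = 10464
40–59: 4913 × 0.939 = 4613
60+: 7471 × 0.934 + 23957 × 0.306 = 6978 + 7331 = 14309
Population now: 0–19=4068, 20–39=10464, 40–59=4613, 60+=14309
— Period 4 —
Births: 10464 × 0.121 = 1266, 4613 × 0.465 = 2145 — total 3411
20–39: 4068 × 0.936 = 3808
40–59: 10464 × 0.939 = 9826
60+: 4613 × 0.934 + 14309 × 0.306 = 4309 + 4379 = 8688
Population now: 0–19=3411, 20–39=3808, 40–59=9826, 60+=8688
Total after period 4: 3411 + 3808 + 9826 + 8688 = 25733

25733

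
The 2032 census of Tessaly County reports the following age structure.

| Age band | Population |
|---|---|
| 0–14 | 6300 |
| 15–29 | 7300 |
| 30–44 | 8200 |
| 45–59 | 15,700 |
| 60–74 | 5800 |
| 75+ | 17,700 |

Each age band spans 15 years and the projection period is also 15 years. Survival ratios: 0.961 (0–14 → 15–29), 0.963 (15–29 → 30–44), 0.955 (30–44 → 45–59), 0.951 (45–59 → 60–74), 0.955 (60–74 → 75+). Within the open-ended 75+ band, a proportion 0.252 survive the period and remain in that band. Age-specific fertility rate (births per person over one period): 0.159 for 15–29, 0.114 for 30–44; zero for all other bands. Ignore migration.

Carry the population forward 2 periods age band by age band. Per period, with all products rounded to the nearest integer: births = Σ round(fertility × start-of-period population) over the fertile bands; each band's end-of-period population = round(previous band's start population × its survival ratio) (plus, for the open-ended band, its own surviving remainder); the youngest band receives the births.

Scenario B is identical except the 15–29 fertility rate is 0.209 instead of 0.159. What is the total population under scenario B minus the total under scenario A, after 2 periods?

653

Let group 1 be 0–14 through group 6 = 75+.
[period 1]
Births: 7300 × 0.159 = 1161 ; 8200 × 0.114 = 935 → total 2096
Group 2: 6300 × 0.961 = 6054
Group 3: 7300 × 0.963 = 7030
Group 4: 8200 × 0.955 = 7831
Group 5: 15700 × 0.951 = 14931
Group 6: 5800 × 0.955 + 17700 × 0.252 = 5539 + 4460 = 9999
→ [2096, 6054, 7030, 7831, 14931, 9999]
[period 2]
Births: 6054 × 0.159 = 963 ; 7030 × 0.114 = 801 → total 1764
Group 2: 2096 × 0.961 = 2014
Group 3: 6054 × 0.963 = 5830
Group 4: 7030 × 0.955 = 6714
Group 5: 7831 × 0.951 = 7447
Group 6: 14931 × 0.955 + 9999 × 0.252 = 14259 + 2520 = 16779
→ [1764, 2014, 5830, 6714, 7447, 16779]
Scenario A total after 2 periods: 40548
Scenario B projection —
[period 1]
Births: 7300 × 0.209 = 1526 ; 8200 × 0.114 = 935 → total 2461
Group 2: 6300 × 0.961 = 6054
Group 3: 7300 × 0.963 = 7030
Group 4: 8200 × 0.955 = 7831
Group 5: 15700 × 0.951 = 14931
Group 6: 5800 × 0.955 + 17700 × 0.252 = 5539 + 4460 = 9999
→ [2461, 6054, 7030, 7831, 14931, 9999]
[period 2]
Births: 6054 × 0.209 = 1265 ; 7030 × 0.114 = 801 → total 2066
Group 2: 2461 × 0.961 = 2365
Group 3: 6054 × 0.963 = 5830
Group 4: 7030 × 0.955 = 6714
Group 5: 7831 × 0.951 = 7447
Group 6: 14931 × 0.955 + 9999 × 0.252 = 14259 + 2520 = 16779
→ [2066, 2365, 5830, 6714, 7447, 16779]
Scenario B total after 2 periods: 41201
Difference B − A = 41201 − 40548 = 653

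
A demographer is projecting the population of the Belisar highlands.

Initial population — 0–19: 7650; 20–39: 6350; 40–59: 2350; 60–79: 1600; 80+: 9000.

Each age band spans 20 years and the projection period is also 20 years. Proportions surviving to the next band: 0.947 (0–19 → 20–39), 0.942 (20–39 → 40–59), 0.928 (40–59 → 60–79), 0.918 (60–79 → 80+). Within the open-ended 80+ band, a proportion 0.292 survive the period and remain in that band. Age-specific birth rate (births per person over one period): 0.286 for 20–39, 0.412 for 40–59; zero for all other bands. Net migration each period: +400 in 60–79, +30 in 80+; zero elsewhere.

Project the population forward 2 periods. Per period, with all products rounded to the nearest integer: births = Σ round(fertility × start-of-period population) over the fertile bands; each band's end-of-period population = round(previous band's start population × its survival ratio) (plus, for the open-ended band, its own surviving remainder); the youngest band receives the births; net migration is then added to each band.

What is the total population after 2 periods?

Period 1:
Births: 6350 * 0.286 = 1816  |  2350 * 0.412 = 968 → total 2784
20–39: 7650 * 0.947 = 7245
40–59: 6350 * 0.942 = 5982
60–79: 2350 * 0.928 = 2181
80+: 1600 * 0.918 + 9000 * 0.292 = 1469 + 2628 = 4097
Net migration: 60–79 + 400 → 2581; 80+ + 30 → 4127
Population now: 0–19=2784, 20–39=7245, 40–59=5982, 60–79=2581, 80+=4127
Period 2:
Births: 7245 * 0.286 = 2072  |  5982 * 0.412 = 2465 → total 4537
20–39: 2784 * 0.947 = 2636
40–59: 7245 * 0.942 = 6825
60–79: 5982 * 0.928 = 5551
80+: 2581 * 0.918 + 4127 * 0.292 = 2369 + 1205 = 3574
Net migration: 60–79 + 400 → 5951; 80+ + 30 → 3604
Population now: 0–19=4537, 20–39=2636, 40–59=6825, 60–79=5951, 80+=3604
Total after period 2: 4537 + 2636 + 6825 + 5951 + 3604 = 23553

23553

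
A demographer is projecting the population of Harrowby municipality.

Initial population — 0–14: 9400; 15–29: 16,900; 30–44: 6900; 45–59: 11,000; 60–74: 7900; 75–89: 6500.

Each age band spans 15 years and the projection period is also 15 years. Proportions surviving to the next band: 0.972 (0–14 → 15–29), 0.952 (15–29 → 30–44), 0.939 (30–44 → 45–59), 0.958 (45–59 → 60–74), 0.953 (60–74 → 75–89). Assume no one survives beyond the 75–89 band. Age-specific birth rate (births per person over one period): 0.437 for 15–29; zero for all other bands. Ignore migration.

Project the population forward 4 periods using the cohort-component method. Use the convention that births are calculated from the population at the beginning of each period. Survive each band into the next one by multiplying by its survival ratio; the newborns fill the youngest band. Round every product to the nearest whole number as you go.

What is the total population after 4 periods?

36473

(Groups numbered youngest = 1 to oldest = 6.)
Period 1:
Births: 16900 × 0.437 = 7385
Group 2: 9400 × 0.972 = 9137
Group 3: 16900 × 0.952 = 16089
Group 4: 6900 × 0.939 = 6479
Group 5: 11000 × 0.958 = 10538
Group 6: 7900 × 0.953 = 7529
→ [7385, 9137, 16089, 6479, 10538, 7529]
Period 2:
Births: 9137 × 0.437 = 3993
Group 2: 7385 × 0.972 = 7178
Group 3: 9137 × 0.952 = 8698
Group 4: 16089 × 0.939 = 15108
Group 5: 6479 × 0.958 = 6207
Group 6: 10538 × 0.953 = 10043
→ [3993, 7178, 8698, 15108, 6207, 10043]
Period 3:
Births: 7178 × 0.437 = 3137
Group 2: 3993 × 0.972 = 3881
Group 3: 7178 × 0.952 = 6833
Group 4: 8698 × 0.939 = 8167
Group 5: 15108 × 0.958 = 14473
Group 6: 6207 × 0.953 = 5915
→ [3137, 3881, 6833, 8167, 14473, 5915]
Period 4:
Births: 3881 × 0.437 = 1696
Group 2: 3137 × 0.972 = 3049
Group 3: 3881 × 0.952 = 3695
Group 4: 6833 × 0.939 = 6416
Group 5: 8167 × 0.958 = 7824
Group 6: 14473 × 0.953 = 13793
→ [1696, 3049, 3695, 6416, 7824, 13793]
Total after period 4: 1696 + 3049 + 3695 + 6416 + 7824 + 13793 = 36473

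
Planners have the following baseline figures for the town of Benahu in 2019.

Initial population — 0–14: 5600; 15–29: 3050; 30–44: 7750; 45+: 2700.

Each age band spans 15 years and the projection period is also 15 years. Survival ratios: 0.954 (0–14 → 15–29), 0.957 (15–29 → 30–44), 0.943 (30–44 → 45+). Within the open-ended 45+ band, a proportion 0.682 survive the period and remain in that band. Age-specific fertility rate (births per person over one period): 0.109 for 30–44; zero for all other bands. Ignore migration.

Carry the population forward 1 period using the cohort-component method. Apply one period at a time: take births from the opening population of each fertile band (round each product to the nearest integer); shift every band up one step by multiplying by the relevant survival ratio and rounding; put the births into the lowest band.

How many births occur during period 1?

845

(Bands numbered youngest = 1 to oldest = 4.)
[period 1]
Births: 7750 × 0.109 = 845
Band 2: 5600 × 0.954 = 5342
Band 3: 3050 × 0.957 = 2919
Band 4: 7750 × 0.943 + 2700 × 0.682 = 7308 + 1841 = 9149
→ [845, 5342, 2919, 9149]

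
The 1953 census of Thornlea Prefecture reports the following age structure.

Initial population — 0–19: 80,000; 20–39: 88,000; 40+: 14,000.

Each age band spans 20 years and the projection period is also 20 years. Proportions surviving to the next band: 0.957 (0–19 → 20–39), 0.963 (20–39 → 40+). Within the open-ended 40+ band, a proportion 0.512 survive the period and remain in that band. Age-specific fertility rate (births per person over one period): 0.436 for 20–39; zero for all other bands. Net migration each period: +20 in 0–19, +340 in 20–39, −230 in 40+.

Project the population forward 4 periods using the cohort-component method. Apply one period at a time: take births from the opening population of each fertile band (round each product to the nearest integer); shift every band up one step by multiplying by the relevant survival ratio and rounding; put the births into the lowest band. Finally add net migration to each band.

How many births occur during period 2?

33528

Period 1:
Births: 88000 × 0.436 = 38368
20–39: 80000 × 0.957 = 76560
40+: 88000 × 0.963 + 14000 × 0.512 = 84744 + 7168 = 91912
Net migration: 0–19 + 20 → 38388; 20–39 + 340 → 76900; 40+ − 230 → 91682
Population now: 0–19=38388, 20–39=76900, 40+=91682
Period 2:
Births: 76900 × 0.436 = 33528
20–39: 38388 × 0.957 = 36737
40+: 76900 × 0.963 + 91682 × 0.512 = 74055 + 46941 = 120996
Net migration: 0–19 + 20 → 33548; 20–39 + 340 → 37077; 40+ − 230 → 120766
Population now: 0–19=33548, 20–39=37077, 40+=120766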